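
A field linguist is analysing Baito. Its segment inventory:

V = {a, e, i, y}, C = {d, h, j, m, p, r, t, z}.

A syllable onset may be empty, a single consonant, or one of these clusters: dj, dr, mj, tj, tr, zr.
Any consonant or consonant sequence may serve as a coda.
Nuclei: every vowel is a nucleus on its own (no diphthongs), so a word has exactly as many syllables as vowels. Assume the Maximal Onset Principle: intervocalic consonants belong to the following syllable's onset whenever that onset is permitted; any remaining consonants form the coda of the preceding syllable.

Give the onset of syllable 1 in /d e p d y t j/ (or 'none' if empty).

d

Vowels present: e, y; each is a nucleus, giving 2 syllables.
σ1/σ2 boundary: cluster /pd/ — the longest permitted-onset suffix is /d/; onset = /d/, preceding coda = /p/.
So the parse is dep.dytj.
Syllable 1 is /dep/: onset /d/, nucleus /e/, coda /p/.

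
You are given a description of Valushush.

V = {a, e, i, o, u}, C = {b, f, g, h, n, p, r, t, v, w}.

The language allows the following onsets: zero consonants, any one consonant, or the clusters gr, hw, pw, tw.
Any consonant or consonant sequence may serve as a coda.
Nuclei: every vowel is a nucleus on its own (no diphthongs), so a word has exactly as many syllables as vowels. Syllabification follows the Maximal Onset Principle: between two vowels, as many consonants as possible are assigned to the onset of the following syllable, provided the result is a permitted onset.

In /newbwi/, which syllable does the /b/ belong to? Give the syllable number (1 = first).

1

The vowels are e, i — 2 nuclei, so 2 syllables.
V1 /e/ – V2 /i/: /wbw/; trying suffixes from longest down, /w/ is the first permitted one, so coda /wb/ | onset /w/.
Syllabification: newb.wi.
The /b/ is in the coda of syllable 1 (/newb/).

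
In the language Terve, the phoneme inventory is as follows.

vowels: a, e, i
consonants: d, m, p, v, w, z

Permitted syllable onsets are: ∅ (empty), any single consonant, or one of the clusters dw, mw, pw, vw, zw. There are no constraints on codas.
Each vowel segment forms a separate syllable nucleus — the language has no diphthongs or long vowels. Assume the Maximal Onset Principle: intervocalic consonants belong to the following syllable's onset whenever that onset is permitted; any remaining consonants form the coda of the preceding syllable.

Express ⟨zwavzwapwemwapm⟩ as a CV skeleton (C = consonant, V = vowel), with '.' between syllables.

The vowels are a, a, e, a — 4 nuclei, so 4 syllables.
/a…a/ gap (V1→V2): cluster /vzw/ — the longest permitted-onset suffix is /zw/; onset = /zw/, preceding coda = /v/.
/a…e/ gap (V2→V3): cluster /pw/ — /pw/ is itself a permitted onset, so the whole cluster goes right; preceding coda = ∅.
/e…a/ gap (V3→V4): /mw/ — entire cluster is a permitted onset → onset /mw/, coda ∅.
Syllabification: zwav.zwa.pwe.mwapm.
Mapping each syllable to C/V: /zwav/ → CCVC, /zwa/ → CCV, /pwe/ → CCV, /mwapm/ → CCVCC.

CCVC.CCV.CCV.CCVCC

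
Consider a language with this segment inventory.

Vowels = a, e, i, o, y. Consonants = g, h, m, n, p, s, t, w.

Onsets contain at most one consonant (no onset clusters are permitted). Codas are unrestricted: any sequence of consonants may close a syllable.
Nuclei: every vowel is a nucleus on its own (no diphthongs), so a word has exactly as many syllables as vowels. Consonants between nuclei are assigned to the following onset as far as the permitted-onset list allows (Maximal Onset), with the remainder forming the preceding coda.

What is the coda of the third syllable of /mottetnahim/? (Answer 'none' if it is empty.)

none

Nuclei (vowels): o, e, a, i → 4 syllables.
V1 /o/ – V2 /e/: /tt/ splits as /t/ + /t/ (/t/ is the longest suffix that is a licit onset).
V2 /e/ – V3 /a/: cluster /tn/ — the longest permitted-onset suffix is /n/; onset = /n/, preceding coda = /t/.
V3 /a/ – V4 /i/: /h/ → onset of the next syllable (single consonants are always licit onsets).
Result: mot.tet.na.him.
Syllable 3 is /na/: onset /n/, nucleus /a/, coda ∅.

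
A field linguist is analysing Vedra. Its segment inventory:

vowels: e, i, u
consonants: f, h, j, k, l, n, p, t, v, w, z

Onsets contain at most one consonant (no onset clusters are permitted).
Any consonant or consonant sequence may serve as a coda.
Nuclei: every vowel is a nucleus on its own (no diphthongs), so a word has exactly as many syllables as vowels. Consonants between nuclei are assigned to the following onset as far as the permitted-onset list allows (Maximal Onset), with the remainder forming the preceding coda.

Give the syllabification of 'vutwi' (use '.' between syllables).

vut.wi

Vowels present: u, i; each is a nucleus, giving 2 syllables.
Between /u/ (V1) and /i/ (V2): /tw/ splits as /t/ + /w/ (/w/ is the longest suffix that is a licit onset).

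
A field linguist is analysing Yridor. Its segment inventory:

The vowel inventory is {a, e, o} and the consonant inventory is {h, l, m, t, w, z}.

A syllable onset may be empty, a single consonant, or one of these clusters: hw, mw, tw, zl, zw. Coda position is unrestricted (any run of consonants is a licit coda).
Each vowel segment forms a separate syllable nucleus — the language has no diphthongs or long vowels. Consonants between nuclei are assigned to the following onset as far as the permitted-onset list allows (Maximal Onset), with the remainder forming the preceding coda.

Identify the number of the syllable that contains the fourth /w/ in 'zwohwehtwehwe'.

4

The vowels are o, e, e, e — 4 nuclei, so 4 syllables.
V1 /o/ – V2 /e/: /hw/ — entire cluster is a permitted onset → onset /hw/, coda ∅.
V2 /e/ – V3 /e/: /htw/ splits as /h/ + /tw/ (/tw/ is the longest suffix that is a licit onset).
V3 /e/ – V4 /e/: /hw/ is a licit onset in full, so it all attaches to the next syllable.
So the parse is zwo.hweh.twe.hwe.
The fourth /w/ is in the onset of syllable 4 (/hwe/).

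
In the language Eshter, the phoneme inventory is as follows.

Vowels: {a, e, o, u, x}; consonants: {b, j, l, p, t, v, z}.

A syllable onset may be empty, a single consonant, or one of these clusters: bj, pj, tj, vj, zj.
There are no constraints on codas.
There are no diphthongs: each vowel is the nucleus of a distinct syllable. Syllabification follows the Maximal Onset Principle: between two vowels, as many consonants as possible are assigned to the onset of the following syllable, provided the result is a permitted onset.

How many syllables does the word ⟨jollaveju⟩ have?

4

Vowels present: o, a, e, u; each is a nucleus, giving 4 syllables.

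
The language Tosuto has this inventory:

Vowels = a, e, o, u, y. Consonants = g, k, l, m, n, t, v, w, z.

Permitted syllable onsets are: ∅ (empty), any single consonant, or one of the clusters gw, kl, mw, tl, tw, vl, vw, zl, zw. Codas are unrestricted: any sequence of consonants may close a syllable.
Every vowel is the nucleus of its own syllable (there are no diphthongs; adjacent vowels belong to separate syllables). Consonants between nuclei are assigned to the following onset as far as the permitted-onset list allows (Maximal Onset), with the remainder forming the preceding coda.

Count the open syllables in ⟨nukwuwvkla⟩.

1

Nuclei (vowels): u, u, a → 3 syllables.
σ1/σ2 boundary: /kw/ — longest licit onset from the right is /w/, leaving /k/ as coda.
σ2/σ3 boundary: /wvkl/ — longest licit onset from the right is /kl/, leaving /wv/ as coda.
So the parse is nuk.wuwv.kla.
Classifying each syllable: /nuk/ (closed), /wuwv/ (closed), /kla/ (open).
Open syllables: 1.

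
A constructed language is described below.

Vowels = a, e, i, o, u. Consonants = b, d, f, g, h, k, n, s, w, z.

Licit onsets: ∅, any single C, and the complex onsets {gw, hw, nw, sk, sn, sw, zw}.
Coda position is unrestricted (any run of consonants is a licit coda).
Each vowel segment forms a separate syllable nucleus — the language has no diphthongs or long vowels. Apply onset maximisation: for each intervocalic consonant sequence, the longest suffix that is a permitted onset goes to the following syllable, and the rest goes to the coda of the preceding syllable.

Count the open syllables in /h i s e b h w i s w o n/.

2

The vowels are i, e, i, o — 4 nuclei, so 4 syllables.
Between /i/ (V1) and /e/ (V2): just /s/ — single C goes to the following onset.
Between /e/ (V2) and /i/ (V3): /bhw/ splits as /b/ + /hw/ (/hw/ is the longest suffix that is a licit onset).
Between /i/ (V3) and /o/ (V4): cluster /sw/ — /sw/ is itself a permitted onset, so the whole cluster goes right; preceding coda = ∅.
So the parse is hi.seb.hwi.swon.
Classifying each syllable: /hi/ (open), /seb/ (closed), /hwi/ (open), /swon/ (closed).
Open syllables: 2.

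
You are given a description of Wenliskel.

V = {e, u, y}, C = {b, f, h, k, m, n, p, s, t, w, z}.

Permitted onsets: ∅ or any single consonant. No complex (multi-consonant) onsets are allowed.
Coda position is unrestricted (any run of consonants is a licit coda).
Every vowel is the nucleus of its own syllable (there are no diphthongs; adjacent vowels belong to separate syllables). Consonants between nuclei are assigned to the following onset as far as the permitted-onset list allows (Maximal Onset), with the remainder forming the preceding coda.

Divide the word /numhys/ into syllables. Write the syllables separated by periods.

The vowels are u, y — 2 nuclei, so 2 syllables.
Between /u/ (V1) and /y/ (V2): /mh/ splits as /m/ + /h/ (/h/ is the longest suffix that is a licit onset).

num.hys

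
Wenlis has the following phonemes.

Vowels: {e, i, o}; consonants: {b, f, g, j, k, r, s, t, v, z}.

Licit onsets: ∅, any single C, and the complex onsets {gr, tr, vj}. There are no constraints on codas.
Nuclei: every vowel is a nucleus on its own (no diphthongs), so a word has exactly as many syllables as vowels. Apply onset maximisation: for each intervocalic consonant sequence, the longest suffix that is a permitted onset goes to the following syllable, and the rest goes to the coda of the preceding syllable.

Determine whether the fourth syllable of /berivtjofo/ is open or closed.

open

Vowels present: e, i, o, o; each is a nucleus, giving 4 syllables.
/e…i/ gap (V1→V2): /r/ → onset of the next syllable (single consonants are always licit onsets).
/i…o/ gap (V2→V3): /vtj/ — longest licit onset from the right is /j/, leaving /vt/ as coda.
/o…o/ gap (V3→V4): /f/ → onset of the next syllable (single consonants are always licit onsets).
Putting it together: be.rivt.jo.fo.
Syllable 4 is /fo/; it ends in its nucleus with no coda, so it is open.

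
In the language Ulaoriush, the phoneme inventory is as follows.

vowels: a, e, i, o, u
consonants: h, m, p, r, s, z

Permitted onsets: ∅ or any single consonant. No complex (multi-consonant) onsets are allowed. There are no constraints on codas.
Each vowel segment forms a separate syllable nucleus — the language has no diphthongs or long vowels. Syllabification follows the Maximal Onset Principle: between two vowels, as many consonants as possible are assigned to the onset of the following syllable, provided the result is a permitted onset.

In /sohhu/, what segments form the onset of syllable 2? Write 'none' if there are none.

h

Vowels present: o, u; each is a nucleus, giving 2 syllables.
V1 /o/ – V2 /u/: /hh/; trying suffixes from longest down, /h/ is the first permitted one, so coda /h/ | onset /h/.
So the parse is soh.hu.
Syllable 2 is /hu/: onset /h/, nucleus /u/, coda ∅.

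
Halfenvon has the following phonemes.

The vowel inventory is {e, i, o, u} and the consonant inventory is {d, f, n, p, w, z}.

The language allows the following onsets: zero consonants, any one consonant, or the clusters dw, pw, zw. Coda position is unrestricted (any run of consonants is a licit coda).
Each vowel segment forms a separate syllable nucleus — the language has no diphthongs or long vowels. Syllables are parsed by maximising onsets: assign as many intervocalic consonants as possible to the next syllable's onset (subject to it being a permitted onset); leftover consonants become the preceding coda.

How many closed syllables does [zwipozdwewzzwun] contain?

Vowels present: i, o, e, u; each is a nucleus, giving 4 syllables.
/i…o/ gap (V1→V2): /p/ is a single consonant, so it becomes the next onset.
/o…e/ gap (V2→V3): /zdw/; trying suffixes from longest down, /dw/ is the first permitted one, so coda /z/ | onset /dw/.
/e…u/ gap (V3→V4): /wzzw/ splits as /wz/ + /zw/ (/zw/ is the longest suffix that is a licit onset).
Syllabification: zwi.poz.dwewz.zwun.
Classifying each syllable: /zwi/ (open), /poz/ (closed), /dwewz/ (closed), /zwun/ (closed).
Closed syllables: 3.

3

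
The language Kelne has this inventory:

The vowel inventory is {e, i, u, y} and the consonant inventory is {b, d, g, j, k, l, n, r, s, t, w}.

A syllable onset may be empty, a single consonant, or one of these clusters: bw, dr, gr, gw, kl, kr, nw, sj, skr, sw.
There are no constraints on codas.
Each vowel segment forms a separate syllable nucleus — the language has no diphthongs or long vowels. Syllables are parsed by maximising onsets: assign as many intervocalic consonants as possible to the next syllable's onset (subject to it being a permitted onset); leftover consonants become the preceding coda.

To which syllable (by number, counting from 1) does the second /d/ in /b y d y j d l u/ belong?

2

Nuclei (vowels): y, y, u → 3 syllables.
/y…y/ gap (V1→V2): /d/ is a single consonant, so it becomes the next onset.
/y…u/ gap (V2→V3): /jdl/ splits as /jd/ + /l/ (/l/ is the longest suffix that is a licit onset).
So the parse is by.dyjd.lu.
The second /d/ is in the coda of syllable 2 (/dyjd/).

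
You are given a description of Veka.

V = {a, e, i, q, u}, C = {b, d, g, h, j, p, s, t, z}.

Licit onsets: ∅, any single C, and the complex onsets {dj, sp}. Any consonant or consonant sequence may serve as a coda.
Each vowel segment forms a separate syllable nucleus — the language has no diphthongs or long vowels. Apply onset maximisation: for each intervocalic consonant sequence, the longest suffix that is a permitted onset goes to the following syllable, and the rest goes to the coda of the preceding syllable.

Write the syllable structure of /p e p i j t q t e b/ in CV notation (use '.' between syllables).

The vowels are e, i, q, e — 4 nuclei, so 4 syllables.
σ1/σ2 boundary: /p/ is a single consonant, so it becomes the next onset.
σ2/σ3 boundary: /jt/ splits as /j/ + /t/ (/t/ is the longest suffix that is a licit onset).
σ3/σ4 boundary: /t/ is a single consonant, so it becomes the next onset.
So the parse is pe.pij.tq.teb.
Mapping each syllable to C/V: /pe/ → CV, /pij/ → CVC, /tq/ → CV, /teb/ → CVC.

CV.CVC.CV.CVC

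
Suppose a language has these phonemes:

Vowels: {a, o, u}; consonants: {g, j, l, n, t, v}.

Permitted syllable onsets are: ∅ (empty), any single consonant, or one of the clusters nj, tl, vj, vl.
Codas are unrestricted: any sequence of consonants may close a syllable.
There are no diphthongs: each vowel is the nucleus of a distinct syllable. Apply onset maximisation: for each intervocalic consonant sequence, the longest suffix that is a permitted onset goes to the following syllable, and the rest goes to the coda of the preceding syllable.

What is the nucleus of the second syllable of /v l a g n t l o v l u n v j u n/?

o

Nuclei (vowels): a, o, u, u → 4 syllables.
The second nucleus (vowel 2 from the left) is /o/.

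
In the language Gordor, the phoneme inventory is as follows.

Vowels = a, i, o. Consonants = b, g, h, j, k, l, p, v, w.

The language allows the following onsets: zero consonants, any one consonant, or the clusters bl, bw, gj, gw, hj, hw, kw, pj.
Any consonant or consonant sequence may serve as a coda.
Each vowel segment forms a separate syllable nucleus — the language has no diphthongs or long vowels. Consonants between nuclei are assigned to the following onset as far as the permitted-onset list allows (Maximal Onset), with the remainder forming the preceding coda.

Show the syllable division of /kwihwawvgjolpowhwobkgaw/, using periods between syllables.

kwi.hwawv.gjol.pow.hwobk.gaw

Nuclei (vowels): i, a, o, o, o, a → 6 syllables.
Between /i/ (V1) and /a/ (V2): /hw/ is a licit onset in full, so it all attaches to the next syllable.
Between /a/ (V2) and /o/ (V3): cluster /wvgj/ — the longest permitted-onset suffix is /gj/; onset = /gj/, preceding coda = /wv/.
Between /o/ (V3) and /o/ (V4): /lp/; trying suffixes from longest down, /p/ is the first permitted one, so coda /l/ | onset /p/.
Between /o/ (V4) and /o/ (V5): cluster /whw/ — the longest permitted-onset suffix is /hw/; onset = /hw/, preceding coda = /w/.
Between /o/ (V5) and /a/ (V6): /bkg/; trying suffixes from longest down, /g/ is the first permitted one, so coda /bk/ | onset /g/.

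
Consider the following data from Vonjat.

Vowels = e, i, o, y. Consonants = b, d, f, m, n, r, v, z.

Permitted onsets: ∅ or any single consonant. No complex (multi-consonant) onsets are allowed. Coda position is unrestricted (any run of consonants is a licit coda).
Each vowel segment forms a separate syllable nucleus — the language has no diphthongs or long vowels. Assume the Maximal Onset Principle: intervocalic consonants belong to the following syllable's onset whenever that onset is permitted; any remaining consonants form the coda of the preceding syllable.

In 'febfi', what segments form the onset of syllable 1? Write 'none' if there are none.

f

Vowels present: e, i; each is a nucleus, giving 2 syllables.
V1 /e/ – V2 /i/: /bf/ — longest licit onset from the right is /f/, leaving /b/ as coda.
Syllabification: feb.fi.
Syllable 1 is /feb/: onset /f/, nucleus /e/, coda /b/.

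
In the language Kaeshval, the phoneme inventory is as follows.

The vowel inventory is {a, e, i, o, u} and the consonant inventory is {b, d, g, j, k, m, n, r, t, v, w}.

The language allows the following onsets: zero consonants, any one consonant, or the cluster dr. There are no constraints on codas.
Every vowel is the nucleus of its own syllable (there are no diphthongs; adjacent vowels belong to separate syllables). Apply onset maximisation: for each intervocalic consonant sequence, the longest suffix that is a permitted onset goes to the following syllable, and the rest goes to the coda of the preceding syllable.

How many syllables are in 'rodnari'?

3

The vowels are o, a, i — 3 nuclei, so 3 syllables.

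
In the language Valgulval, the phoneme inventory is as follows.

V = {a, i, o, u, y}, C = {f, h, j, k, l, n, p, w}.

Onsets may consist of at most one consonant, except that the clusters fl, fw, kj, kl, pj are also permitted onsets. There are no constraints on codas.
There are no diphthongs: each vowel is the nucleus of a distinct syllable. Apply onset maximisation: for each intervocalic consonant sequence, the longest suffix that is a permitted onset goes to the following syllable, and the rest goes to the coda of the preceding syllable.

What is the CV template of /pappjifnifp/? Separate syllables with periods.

Vowels present: a, i, i; each is a nucleus, giving 3 syllables.
V1 /a/ – V2 /i/: cluster /ppj/ — the longest permitted-onset suffix is /pj/; onset = /pj/, preceding coda = /p/.
V2 /i/ – V3 /i/: /fn/ — longest licit onset from the right is /n/, leaving /f/ as coda.
So the parse is pap.pjif.nifp.
Mapping each syllable to C/V: /pap/ → CVC, /pjif/ → CCVC, /nifp/ → CVCC.

CVC.CCVC.CVCC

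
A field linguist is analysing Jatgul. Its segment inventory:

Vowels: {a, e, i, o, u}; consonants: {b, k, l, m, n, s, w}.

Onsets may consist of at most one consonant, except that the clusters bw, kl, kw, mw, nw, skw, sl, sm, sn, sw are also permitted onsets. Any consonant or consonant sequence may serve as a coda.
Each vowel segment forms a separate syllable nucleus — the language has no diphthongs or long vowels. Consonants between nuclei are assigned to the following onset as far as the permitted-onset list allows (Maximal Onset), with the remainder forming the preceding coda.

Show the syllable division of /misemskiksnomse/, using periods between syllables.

Vowels present: i, e, i, o, e; each is a nucleus, giving 5 syllables.
V1 /i/ – V2 /e/: /s/ → onset of the next syllable (single consonants are always licit onsets).
V2 /e/ – V3 /i/: cluster /msk/ — the longest permitted-onset suffix is /k/; onset = /k/, preceding coda = /ms/.
V3 /i/ – V4 /o/: /ksn/ splits as /k/ + /sn/ (/sn/ is the longest suffix that is a licit onset).
V4 /o/ – V5 /e/: /ms/ splits as /m/ + /s/ (/s/ is the longest suffix that is a licit onset).

mi.sems.kik.snom.se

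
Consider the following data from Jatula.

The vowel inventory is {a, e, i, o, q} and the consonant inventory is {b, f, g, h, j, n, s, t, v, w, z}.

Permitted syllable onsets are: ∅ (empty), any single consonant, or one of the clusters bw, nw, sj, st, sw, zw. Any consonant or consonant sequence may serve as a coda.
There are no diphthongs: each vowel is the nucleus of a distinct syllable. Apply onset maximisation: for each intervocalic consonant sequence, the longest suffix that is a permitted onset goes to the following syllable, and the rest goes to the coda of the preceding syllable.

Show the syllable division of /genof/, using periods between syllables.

ge.nof

The vowels are e, o — 2 nuclei, so 2 syllables.
V1 /e/ – V2 /o/: /n/ is a single consonant, so it becomes the next onset.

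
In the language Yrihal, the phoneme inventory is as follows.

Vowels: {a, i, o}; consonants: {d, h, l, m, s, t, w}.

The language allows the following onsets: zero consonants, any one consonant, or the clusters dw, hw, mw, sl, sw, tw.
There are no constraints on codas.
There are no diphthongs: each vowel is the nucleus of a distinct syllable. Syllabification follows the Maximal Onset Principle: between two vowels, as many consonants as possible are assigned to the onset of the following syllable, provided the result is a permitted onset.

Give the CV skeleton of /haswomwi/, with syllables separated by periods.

Nuclei (vowels): a, o, i → 3 syllables.
Between /a/ (V1) and /o/ (V2): /sw/ — entire cluster is a permitted onset → onset /sw/, coda ∅.
Between /o/ (V2) and /i/ (V3): /mw/ — entire cluster is a permitted onset → onset /mw/, coda ∅.
Syllabification: ha.swo.mwi.
Mapping each syllable to C/V: /ha/ → CV, /swo/ → CCV, /mwi/ → CCV.

CV.CCV.CCV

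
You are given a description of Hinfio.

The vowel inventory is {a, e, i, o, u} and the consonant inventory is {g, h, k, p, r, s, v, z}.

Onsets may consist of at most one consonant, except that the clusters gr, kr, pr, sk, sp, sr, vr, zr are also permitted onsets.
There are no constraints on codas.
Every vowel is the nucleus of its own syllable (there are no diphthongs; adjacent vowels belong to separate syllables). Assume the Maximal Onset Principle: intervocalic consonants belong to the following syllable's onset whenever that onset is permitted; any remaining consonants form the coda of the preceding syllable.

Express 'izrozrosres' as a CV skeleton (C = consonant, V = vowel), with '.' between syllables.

V.CCV.CCV.CCVC

The vowels are i, o, o, e — 4 nuclei, so 4 syllables.
/i…o/ gap (V1→V2): cluster /zr/ — /zr/ is itself a permitted onset, so the whole cluster goes right; preceding coda = ∅.
/o…o/ gap (V2→V3): cluster /zr/ — /zr/ is itself a permitted onset, so the whole cluster goes right; preceding coda = ∅.
/o…e/ gap (V3→V4): /sr/ — entire cluster is a permitted onset → onset /sr/, coda ∅.
Putting it together: i.zro.zro.sres.
Mapping each syllable to C/V: /i/ → V, /zro/ → CCV, /zro/ → CCV, /sres/ → CCVC.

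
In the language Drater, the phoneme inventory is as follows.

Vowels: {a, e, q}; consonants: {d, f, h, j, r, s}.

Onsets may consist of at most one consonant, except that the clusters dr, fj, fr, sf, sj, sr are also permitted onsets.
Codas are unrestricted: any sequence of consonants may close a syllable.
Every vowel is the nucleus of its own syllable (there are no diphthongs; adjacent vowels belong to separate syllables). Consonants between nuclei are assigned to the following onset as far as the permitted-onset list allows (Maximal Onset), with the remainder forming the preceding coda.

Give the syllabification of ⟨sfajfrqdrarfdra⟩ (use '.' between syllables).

sfaj.frq.drarf.dra

Nuclei (vowels): a, q, a, a → 4 syllables.
/a…q/ gap (V1→V2): /jfr/; trying suffixes from longest down, /fr/ is the first permitted one, so coda /j/ | onset /fr/.
/q…a/ gap (V2→V3): /dr/ is a licit onset in full, so it all attaches to the next syllable.
/a…a/ gap (V3→V4): cluster /rfdr/ — the longest permitted-onset suffix is /dr/; onset = /dr/, preceding coda = /rf/.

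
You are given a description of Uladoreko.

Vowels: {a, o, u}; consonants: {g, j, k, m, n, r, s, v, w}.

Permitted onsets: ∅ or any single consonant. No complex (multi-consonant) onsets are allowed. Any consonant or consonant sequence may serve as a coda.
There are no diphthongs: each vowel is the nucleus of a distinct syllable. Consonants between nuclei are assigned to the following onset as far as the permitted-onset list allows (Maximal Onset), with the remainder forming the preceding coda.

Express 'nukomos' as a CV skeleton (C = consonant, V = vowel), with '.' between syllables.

The vowels are u, o, o — 3 nuclei, so 3 syllables.
/u…o/ gap (V1→V2): /k/ is a single consonant, so it becomes the next onset.
/o…o/ gap (V2→V3): /m/ is a single consonant, so it becomes the next onset.
Result: nu.ko.mos.
Mapping each syllable to C/V: /nu/ → CV, /ko/ → CV, /mos/ → CVC.

CV.CV.CVC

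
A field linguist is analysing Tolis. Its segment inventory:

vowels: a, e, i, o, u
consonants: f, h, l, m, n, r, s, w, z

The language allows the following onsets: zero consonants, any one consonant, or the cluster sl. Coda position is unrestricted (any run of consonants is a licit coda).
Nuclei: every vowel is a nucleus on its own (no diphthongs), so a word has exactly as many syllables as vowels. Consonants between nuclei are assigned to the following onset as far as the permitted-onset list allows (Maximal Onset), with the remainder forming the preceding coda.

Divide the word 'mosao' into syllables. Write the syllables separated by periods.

mo.sa.o

Nuclei (vowels): o, a, o → 3 syllables.
/o…a/ gap (V1→V2): /s/ is a single consonant, so it becomes the next onset.
/a…o/ gap (V2→V3): nothing intervenes; syllable break is V.V.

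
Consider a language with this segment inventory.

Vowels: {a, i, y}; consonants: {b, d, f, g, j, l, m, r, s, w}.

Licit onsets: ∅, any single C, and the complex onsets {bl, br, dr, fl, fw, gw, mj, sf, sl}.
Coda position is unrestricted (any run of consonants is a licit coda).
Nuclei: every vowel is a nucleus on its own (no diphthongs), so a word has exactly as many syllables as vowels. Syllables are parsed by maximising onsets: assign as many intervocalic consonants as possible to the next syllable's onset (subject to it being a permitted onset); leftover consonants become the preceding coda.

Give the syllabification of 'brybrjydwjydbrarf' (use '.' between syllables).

Nuclei (vowels): y, y, y, a → 4 syllables.
σ1/σ2 boundary: /brj/ — longest licit onset from the right is /j/, leaving /br/ as coda.
σ2/σ3 boundary: /dwj/ splits as /dw/ + /j/ (/j/ is the longest suffix that is a licit onset).
σ3/σ4 boundary: /dbr/ splits as /d/ + /br/ (/br/ is the longest suffix that is a licit onset).

brybr.jydw.jyd.brarf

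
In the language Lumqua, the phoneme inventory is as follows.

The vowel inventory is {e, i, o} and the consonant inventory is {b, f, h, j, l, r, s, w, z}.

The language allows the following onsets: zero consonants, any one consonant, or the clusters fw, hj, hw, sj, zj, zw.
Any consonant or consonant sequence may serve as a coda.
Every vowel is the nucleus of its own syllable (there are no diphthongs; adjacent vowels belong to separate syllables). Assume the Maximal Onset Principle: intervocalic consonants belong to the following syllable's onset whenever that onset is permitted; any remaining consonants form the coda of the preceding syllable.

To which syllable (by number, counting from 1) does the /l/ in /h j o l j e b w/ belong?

1

The vowels are o, e — 2 nuclei, so 2 syllables.
V1 /o/ – V2 /e/: /lj/; trying suffixes from longest down, /j/ is the first permitted one, so coda /l/ | onset /j/.
Result: hjol.jebw.
The /l/ is in the coda of syllable 1 (/hjol/).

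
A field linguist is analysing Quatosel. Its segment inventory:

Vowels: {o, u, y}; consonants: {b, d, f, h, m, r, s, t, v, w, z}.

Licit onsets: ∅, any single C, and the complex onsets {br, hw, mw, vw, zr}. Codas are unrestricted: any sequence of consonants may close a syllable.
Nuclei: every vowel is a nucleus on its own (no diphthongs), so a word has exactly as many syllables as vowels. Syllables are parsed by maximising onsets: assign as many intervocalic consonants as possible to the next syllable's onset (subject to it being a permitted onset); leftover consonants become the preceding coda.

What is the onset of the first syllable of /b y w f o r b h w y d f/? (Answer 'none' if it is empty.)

The vowels are y, o, y — 3 nuclei, so 3 syllables.
V1 /y/ – V2 /o/: /wf/ — longest licit onset from the right is /f/, leaving /w/ as coda.
V2 /o/ – V3 /y/: /rbhw/; trying suffixes from longest down, /hw/ is the first permitted one, so coda /rb/ | onset /hw/.
Result: byw.forb.hwydf.
Syllable 1 is /byw/: onset /b/, nucleus /y/, coda /w/.

b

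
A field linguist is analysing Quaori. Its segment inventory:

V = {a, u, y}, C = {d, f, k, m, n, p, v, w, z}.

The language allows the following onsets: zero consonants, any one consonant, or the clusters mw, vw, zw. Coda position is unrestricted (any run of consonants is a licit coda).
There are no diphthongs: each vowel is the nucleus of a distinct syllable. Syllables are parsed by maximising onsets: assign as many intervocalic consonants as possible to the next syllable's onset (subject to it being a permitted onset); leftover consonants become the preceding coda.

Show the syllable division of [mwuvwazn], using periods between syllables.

mwu.vwazn

The vowels are u, a — 2 nuclei, so 2 syllables.
σ1/σ2 boundary: cluster /vw/ — /vw/ is itself a permitted onset, so the whole cluster goes right; preceding coda = ∅.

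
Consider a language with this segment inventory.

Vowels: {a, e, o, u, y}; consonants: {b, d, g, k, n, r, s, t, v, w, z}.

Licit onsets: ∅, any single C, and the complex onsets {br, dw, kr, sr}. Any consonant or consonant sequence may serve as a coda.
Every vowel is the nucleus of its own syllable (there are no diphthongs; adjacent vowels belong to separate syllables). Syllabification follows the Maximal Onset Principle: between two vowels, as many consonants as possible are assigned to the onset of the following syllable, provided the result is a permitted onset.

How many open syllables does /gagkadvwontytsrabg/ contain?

Nuclei (vowels): a, a, o, y, a → 5 syllables.
/a…a/ gap (V1→V2): /gk/ splits as /g/ + /k/ (/k/ is the longest suffix that is a licit onset).
/a…o/ gap (V2→V3): /dvw/ splits as /dv/ + /w/ (/w/ is the longest suffix that is a licit onset).
/o…y/ gap (V3→V4): /nt/; trying suffixes from longest down, /t/ is the first permitted one, so coda /n/ | onset /t/.
/y…a/ gap (V4→V5): /tsr/ — longest licit onset from the right is /sr/, leaving /t/ as coda.
So the parse is gag.kadv.won.tyt.srabg.
Classifying each syllable: /gag/ (closed), /kadv/ (closed), /won/ (closed), /tyt/ (closed), /srabg/ (closed).
Open syllables: 0.

0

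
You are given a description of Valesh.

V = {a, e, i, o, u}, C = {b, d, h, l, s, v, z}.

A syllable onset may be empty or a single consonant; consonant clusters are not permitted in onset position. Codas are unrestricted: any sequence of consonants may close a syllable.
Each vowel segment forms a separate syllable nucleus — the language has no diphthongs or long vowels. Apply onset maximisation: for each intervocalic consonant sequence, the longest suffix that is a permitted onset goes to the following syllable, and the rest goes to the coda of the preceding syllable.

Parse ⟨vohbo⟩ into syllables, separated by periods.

voh.bo

Vowels present: o, o; each is a nucleus, giving 2 syllables.
V1 /o/ – V2 /o/: /hb/ — longest licit onset from the right is /b/, leaving /h/ as coda.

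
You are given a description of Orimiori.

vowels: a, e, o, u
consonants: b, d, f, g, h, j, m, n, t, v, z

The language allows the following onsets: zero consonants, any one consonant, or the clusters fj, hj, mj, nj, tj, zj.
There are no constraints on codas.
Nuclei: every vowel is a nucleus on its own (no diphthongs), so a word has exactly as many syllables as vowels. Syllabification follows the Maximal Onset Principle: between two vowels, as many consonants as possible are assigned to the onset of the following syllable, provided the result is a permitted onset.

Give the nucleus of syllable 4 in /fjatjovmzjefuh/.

Nuclei (vowels): a, o, e, u → 4 syllables.
The fourth nucleus (vowel 4 from the left) is /u/.

u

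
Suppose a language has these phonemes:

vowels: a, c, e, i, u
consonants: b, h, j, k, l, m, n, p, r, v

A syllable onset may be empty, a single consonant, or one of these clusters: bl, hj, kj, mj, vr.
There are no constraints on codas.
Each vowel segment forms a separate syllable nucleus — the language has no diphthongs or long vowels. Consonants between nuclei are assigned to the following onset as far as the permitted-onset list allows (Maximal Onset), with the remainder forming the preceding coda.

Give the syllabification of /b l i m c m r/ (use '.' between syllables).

bli.mcmr

The vowels are i, c — 2 nuclei, so 2 syllables.
/i…c/ gap (V1→V2): /m/ → onset of the next syllable (single consonants are always licit onsets).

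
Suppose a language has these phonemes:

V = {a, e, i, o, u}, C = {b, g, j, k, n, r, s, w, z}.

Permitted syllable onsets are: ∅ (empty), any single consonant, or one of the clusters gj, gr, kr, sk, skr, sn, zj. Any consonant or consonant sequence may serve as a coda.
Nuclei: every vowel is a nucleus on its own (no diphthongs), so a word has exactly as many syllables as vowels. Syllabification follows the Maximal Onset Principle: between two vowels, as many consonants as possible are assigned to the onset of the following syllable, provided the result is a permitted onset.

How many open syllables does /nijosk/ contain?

1

Nuclei (vowels): i, o → 2 syllables.
V1 /i/ – V2 /o/: /j/ → onset of the next syllable (single consonants are always licit onsets).
Syllabification: ni.josk.
Classifying each syllable: /ni/ (open), /josk/ (closed).
Open syllables: 1.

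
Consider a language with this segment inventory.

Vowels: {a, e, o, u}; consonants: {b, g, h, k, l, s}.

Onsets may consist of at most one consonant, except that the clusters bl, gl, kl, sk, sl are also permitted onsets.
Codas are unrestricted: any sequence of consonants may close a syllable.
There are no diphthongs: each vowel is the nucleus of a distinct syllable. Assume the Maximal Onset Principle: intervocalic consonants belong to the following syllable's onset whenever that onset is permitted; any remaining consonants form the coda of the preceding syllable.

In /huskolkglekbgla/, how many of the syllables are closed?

2

Nuclei (vowels): u, o, e, a → 4 syllables.
Between /u/ (V1) and /o/ (V2): /sk/ — entire cluster is a permitted onset → onset /sk/, coda ∅.
Between /o/ (V2) and /e/ (V3): /lkgl/ splits as /lk/ + /gl/ (/gl/ is the longest suffix that is a licit onset).
Between /e/ (V3) and /a/ (V4): /kbgl/ — longest licit onset from the right is /gl/, leaving /kb/ as coda.
Result: hu.skolk.glekb.gla.
Classifying each syllable: /hu/ (open), /skolk/ (closed), /glekb/ (closed), /gla/ (open).
Closed syllables: 2.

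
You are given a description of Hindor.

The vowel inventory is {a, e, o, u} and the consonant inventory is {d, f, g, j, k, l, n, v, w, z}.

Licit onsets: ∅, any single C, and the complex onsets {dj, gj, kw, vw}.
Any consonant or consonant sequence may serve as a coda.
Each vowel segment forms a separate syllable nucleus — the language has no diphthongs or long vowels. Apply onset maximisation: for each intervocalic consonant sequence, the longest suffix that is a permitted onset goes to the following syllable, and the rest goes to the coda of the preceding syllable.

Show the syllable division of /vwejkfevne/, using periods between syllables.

vwejk.fev.ne

The vowels are e, e, e — 3 nuclei, so 3 syllables.
Between /e/ (V1) and /e/ (V2): /jkf/; trying suffixes from longest down, /f/ is the first permitted one, so coda /jk/ | onset /f/.
Between /e/ (V2) and /e/ (V3): /vn/ splits as /v/ + /n/ (/n/ is the longest suffix that is a licit onset).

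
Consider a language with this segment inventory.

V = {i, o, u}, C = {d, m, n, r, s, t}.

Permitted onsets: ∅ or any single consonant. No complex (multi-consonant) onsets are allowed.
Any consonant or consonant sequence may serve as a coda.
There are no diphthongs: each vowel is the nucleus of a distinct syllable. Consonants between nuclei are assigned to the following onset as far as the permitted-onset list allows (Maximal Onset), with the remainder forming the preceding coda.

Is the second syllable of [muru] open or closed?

Nuclei (vowels): u, u → 2 syllables.
/u…u/ gap (V1→V2): just /r/ — single C goes to the following onset.
So the parse is mu.ru.
Syllable 2 is /ru/; it ends in its nucleus with no coda, so it is open.

open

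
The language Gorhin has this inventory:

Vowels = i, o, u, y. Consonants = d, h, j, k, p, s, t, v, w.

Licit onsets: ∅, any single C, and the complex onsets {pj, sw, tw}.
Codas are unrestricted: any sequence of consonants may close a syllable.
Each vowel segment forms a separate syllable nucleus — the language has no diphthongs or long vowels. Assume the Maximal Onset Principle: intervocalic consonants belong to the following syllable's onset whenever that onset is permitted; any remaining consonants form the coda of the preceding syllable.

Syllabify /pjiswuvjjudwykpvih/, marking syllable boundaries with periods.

pji.swuvj.jud.wykp.vih

Vowels present: i, u, u, y, i; each is a nucleus, giving 5 syllables.
/i…u/ gap (V1→V2): /sw/ is a licit onset in full, so it all attaches to the next syllable.
/u…u/ gap (V2→V3): cluster /vjj/ — the longest permitted-onset suffix is /j/; onset = /j/, preceding coda = /vj/.
/u…y/ gap (V3→V4): /dw/; trying suffixes from longest down, /w/ is the first permitted one, so coda /d/ | onset /w/.
/y…i/ gap (V4→V5): /kpv/ — longest licit onset from the right is /v/, leaving /kp/ as coda.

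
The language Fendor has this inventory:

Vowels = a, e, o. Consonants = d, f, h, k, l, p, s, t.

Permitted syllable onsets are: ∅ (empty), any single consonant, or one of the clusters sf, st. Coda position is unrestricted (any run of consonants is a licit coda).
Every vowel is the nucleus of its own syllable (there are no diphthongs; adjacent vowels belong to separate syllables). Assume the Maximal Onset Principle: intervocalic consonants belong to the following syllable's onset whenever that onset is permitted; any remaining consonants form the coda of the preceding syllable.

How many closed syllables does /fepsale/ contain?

The vowels are e, a, e — 3 nuclei, so 3 syllables.
/e…a/ gap (V1→V2): /ps/; trying suffixes from longest down, /s/ is the first permitted one, so coda /p/ | onset /s/.
/a…e/ gap (V2→V3): /l/ is a single consonant, so it becomes the next onset.
Syllabification: fep.sa.le.
Classifying each syllable: /fep/ (closed), /sa/ (open), /le/ (open).
Closed syllables: 1.

1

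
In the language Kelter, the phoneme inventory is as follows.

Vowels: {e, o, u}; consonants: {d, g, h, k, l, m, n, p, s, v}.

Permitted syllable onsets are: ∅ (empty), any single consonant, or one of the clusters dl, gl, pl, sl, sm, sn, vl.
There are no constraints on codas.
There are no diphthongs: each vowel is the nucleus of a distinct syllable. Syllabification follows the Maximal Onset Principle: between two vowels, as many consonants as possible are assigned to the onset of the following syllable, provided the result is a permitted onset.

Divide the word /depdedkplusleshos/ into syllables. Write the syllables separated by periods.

dep.dedk.plu.sles.hos

The vowels are e, e, u, e, o — 5 nuclei, so 5 syllables.
Between /e/ (V1) and /e/ (V2): /pd/ — longest licit onset from the right is /d/, leaving /p/ as coda.
Between /e/ (V2) and /u/ (V3): /dkpl/ — longest licit onset from the right is /pl/, leaving /dk/ as coda.
Between /u/ (V3) and /e/ (V4): /sl/ — entire cluster is a permitted onset → onset /sl/, coda ∅.
Between /e/ (V4) and /o/ (V5): cluster /sh/ — the longest permitted-onset suffix is /h/; onset = /h/, preceding coda = /s/.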